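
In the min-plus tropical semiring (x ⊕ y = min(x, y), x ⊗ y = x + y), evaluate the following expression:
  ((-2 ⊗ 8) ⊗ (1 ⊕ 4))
((-2 ⊗ 8) ⊗ (1 ⊕ 4)) = 7

Expand innermost to outermost. Recall ⊕ takes the minimum of its arguments and ⊗ takes their sum. Working out the expression ((-2 ⊗ 8) ⊗ (1 ⊕ 4)) gives 7.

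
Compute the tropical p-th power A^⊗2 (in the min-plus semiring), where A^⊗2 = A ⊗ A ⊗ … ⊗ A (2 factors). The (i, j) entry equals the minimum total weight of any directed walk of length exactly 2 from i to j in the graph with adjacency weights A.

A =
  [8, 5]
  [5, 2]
A^⊗2 =
  [10, 7]
  [7, 4]

Each entry (A^⊗2)_ij equals the minimum over all length-2 walks i = v_0 → v_1 → … → v_2 = j of Σ_t A[v_t][v_{t+1}]. For example, for (i, j) = (0, 1) we minimise over 2 possible intermediate vertex sequences; the minimum is 7, attained along the walk 0 → 1 → 1.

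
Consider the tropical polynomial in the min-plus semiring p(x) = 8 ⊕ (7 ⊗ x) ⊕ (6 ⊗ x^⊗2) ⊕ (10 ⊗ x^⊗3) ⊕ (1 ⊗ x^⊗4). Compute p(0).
p(0) = 1

A tropical monomial a ⊗ x^⊗i evaluates to a + i · x. Evaluating each term at x = 0:
  Term 0 contributes 8 + 0 · 0 = 8
  Term 1 contributes 7 + 1 · 0 = 7
  Term 2 contributes 6 + 2 · 0 = 6
  Term 3 contributes 10 + 3 · 0 = 10
  Term 4 contributes 1 + 4 · 0 = 1
p(0) = ⊕ of these = min[8, 7, 6, 10, 1] = 1.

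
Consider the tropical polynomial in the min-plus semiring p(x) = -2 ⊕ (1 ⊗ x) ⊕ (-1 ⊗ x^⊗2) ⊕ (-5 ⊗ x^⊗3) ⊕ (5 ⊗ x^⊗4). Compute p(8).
p(8) = -2

A tropical monomial a ⊗ x^⊗i evaluates to a + i · x. Evaluating each term at x = 8:
  Term 0 contributes -2 + 0 · 8 = -2
  Term 1 contributes 1 + 1 · 8 = 9
  Term 2 contributes -1 + 2 · 8 = 15
  Term 3 contributes -5 + 3 · 8 = 19
  Term 4 contributes 5 + 4 · 8 = 37
p(8) = ⊕ of these = min[-2, 9, 15, 19, 37] = -2.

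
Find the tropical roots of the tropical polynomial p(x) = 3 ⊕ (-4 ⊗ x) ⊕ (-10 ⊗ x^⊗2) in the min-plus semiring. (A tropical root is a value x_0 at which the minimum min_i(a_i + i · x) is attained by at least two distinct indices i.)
Roots: {6, 7}

Each tropical root is a break point of the lower envelope of the lines y = a_i + i · x (there are 3 lines, with slopes 0, 1, ..., 2). Only the lines that attain the minimum somewhere contribute to roots; other lines are dominated. Here the surviving (envelope) indices are i = 2, i = 1, i = 0.
Intersections between consecutive envelope lines give the roots: for adjacent envelope indices i < j the intersection is x = (a_i − a_j) / (j − i). Reading off the sorted break points: {6, 7}.
Verification: at each break x_0, at least two indices attain the minimum of min_i(a_i + i · x_0).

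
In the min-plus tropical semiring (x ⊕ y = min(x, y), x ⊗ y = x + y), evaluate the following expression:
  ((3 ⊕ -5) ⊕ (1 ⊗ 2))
((3 ⊕ -5) ⊕ (1 ⊗ 2)) = -5

Expand innermost to outermost. Recall ⊕ takes the minimum of its arguments and ⊗ takes their sum. Working out the expression ((3 ⊕ -5) ⊕ (1 ⊗ 2)) gives -5.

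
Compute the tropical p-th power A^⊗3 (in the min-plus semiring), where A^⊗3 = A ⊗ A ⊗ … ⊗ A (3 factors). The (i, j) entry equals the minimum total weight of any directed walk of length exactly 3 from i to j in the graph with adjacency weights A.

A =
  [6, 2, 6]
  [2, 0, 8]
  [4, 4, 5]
A^⊗3 =
  [4, 2, 10]
  [2, 0, 8]
  [6, 4, 12]

Each entry (A^⊗3)_ij equals the minimum over all length-3 walks i = v_0 → v_1 → … → v_3 = j of Σ_t A[v_t][v_{t+1}]. For example, for (i, j) = (0, 2) we minimise over 9 possible intermediate vertex sequences; the minimum is 10, attained along the walk 0 → 1 → 0 → 2.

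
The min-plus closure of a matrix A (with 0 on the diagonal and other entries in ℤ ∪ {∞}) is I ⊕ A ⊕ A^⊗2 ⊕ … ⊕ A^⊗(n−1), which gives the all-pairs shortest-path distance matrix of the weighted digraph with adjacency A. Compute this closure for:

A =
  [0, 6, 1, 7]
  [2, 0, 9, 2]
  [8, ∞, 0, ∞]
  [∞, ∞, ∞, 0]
Closure =
  [0, 6, 1, 7]
  [2, 0, 3, 2]
  [8, 14, 0, 15]
  [∞, ∞, ∞, 0]

This is the Floyd-Warshall all-pairs shortest-path computation. For each intermediate vertex k = 0, 1, …, 3, update dist[i][j] ← min(dist[i][j], dist[i][k] + dist[k][j]). The final matrix gives, for each (i, j), the minimum total weight of any directed path from i to j (possibly empty when i = j).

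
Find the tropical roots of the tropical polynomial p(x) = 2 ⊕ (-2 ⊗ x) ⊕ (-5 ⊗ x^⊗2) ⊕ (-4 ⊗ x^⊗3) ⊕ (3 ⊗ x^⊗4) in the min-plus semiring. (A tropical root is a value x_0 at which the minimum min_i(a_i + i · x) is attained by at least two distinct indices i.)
Roots: {-7, -1, 3, 4}

Each tropical root is a break point of the lower envelope of the lines y = a_i + i · x (there are 5 lines, with slopes 0, 1, ..., 4). Only the lines that attain the minimum somewhere contribute to roots; other lines are dominated. Here the surviving (envelope) indices are i = 4, i = 3, i = 2, i = 1, i = 0.
Intersections between consecutive envelope lines give the roots: for adjacent envelope indices i < j the intersection is x = (a_i − a_j) / (j − i). Reading off the sorted break points: {-7, -1, 3, 4}.
Verification: at each break x_0, at least two indices attain the minimum of min_i(a_i + i · x_0).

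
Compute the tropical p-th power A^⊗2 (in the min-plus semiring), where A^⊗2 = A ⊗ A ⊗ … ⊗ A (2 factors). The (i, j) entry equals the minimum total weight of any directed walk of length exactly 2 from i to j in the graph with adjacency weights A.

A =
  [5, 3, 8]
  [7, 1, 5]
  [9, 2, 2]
A^⊗2 =
  [10, 4, 8]
  [8, 2, 6]
  [9, 3, 4]

Each entry (A^⊗2)_ij equals the minimum over all length-2 walks i = v_0 → v_1 → … → v_2 = j of Σ_t A[v_t][v_{t+1}]. For example, for (i, j) = (0, 2) we minimise over 3 possible intermediate vertex sequences; the minimum is 8, attained along the walk 0 → 1 → 2.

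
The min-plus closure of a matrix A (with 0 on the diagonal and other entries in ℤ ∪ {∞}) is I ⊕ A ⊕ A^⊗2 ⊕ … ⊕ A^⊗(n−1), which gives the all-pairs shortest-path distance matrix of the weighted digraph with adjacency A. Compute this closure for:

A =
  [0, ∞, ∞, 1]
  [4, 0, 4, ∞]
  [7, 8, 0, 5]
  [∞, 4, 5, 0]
Closure =
  [0, 5, 6, 1]
  [4, 0, 4, 5]
  [7, 8, 0, 5]
  [8, 4, 5, 0]

This is the Floyd-Warshall all-pairs shortest-path computation. For each intermediate vertex k = 0, 1, …, 3, update dist[i][j] ← min(dist[i][j], dist[i][k] + dist[k][j]). The final matrix gives, for each (i, j), the minimum total weight of any directed path from i to j (possibly empty when i = j).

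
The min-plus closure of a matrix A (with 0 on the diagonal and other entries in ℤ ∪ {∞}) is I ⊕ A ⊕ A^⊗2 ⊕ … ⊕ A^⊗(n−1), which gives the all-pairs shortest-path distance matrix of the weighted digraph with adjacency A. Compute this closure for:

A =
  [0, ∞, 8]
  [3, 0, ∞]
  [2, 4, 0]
Closure =
  [0, 12, 8]
  [3, 0, 11]
  [2, 4, 0]

This is the Floyd-Warshall all-pairs shortest-path computation. For each intermediate vertex k = 0, 1, …, 2, update dist[i][j] ← min(dist[i][j], dist[i][k] + dist[k][j]). The final matrix gives, for each (i, j), the minimum total weight of any directed path from i to j (possibly empty when i = j).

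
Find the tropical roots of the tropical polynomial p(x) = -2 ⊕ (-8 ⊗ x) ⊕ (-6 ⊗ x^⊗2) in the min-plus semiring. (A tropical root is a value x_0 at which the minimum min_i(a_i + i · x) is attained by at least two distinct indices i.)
Roots: {-2, 6}

Each tropical root is a break point of the lower envelope of the lines y = a_i + i · x (there are 3 lines, with slopes 0, 1, ..., 2). Only the lines that attain the minimum somewhere contribute to roots; other lines are dominated. Here the surviving (envelope) indices are i = 2, i = 1, i = 0.
Intersections between consecutive envelope lines give the roots: for adjacent envelope indices i < j the intersection is x = (a_i − a_j) / (j − i). Reading off the sorted break points: {-2, 6}.
Verification: at each break x_0, at least two indices attain the minimum of min_i(a_i + i · x_0).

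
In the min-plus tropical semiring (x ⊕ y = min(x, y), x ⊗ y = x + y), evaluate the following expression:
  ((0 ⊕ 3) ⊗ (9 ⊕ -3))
((0 ⊕ 3) ⊗ (9 ⊕ -3)) = -3

Expand innermost to outermost. Recall ⊕ takes the minimum of its arguments and ⊗ takes their sum. Working out the expression ((0 ⊕ 3) ⊗ (9 ⊕ -3)) gives -3.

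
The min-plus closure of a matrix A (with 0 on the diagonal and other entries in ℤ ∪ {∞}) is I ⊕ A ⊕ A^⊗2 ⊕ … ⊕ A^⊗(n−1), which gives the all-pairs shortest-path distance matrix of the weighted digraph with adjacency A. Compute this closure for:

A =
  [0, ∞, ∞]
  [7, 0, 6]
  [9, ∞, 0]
Closure =
  [0, ∞, ∞]
  [7, 0, 6]
  [9, ∞, 0]

This is the Floyd-Warshall all-pairs shortest-path computation. For each intermediate vertex k = 0, 1, …, 2, update dist[i][j] ← min(dist[i][j], dist[i][k] + dist[k][j]). The final matrix gives, for each (i, j), the minimum total weight of any directed path from i to j (possibly empty when i = j).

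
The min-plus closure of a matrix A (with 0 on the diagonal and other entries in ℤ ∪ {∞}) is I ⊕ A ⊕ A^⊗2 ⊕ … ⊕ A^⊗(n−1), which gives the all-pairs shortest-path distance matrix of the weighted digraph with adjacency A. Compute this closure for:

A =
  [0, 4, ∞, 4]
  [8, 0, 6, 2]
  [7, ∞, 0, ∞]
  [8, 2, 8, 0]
Closure =
  [0, 4, 10, 4]
  [8, 0, 6, 2]
  [7, 11, 0, 11]
  [8, 2, 8, 0]

This is the Floyd-Warshall all-pairs shortest-path computation. For each intermediate vertex k = 0, 1, …, 3, update dist[i][j] ← min(dist[i][j], dist[i][k] + dist[k][j]). The final matrix gives, for each (i, j), the minimum total weight of any directed path from i to j (possibly empty when i = j).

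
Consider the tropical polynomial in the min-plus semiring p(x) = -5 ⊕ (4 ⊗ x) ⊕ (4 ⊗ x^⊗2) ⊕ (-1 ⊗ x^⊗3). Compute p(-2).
p(-2) = -7

A tropical monomial a ⊗ x^⊗i evaluates to a + i · x. Evaluating each term at x = -2:
  Term 0 contributes -5 + 0 · -2 = -5
  Term 1 contributes 4 + 1 · -2 = 2
  Term 2 contributes 4 + 2 · -2 = 0
  Term 3 contributes -1 + 3 · -2 = -7
p(-2) = ⊕ of these = min[-5, 2, 0, -7] = -7.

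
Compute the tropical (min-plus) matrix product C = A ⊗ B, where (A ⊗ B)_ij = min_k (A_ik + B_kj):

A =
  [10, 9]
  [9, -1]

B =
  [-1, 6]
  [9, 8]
A ⊗ B =
  [9, 16]
  [8, 7]

Apply the min-plus product entry-by-entry:
  C[0][0] = min over k of (A[0][0] + B[0][0] = 10 + -1 = 9, A[0][1] + B[1][0] = 9 + 9 = 18) = 9 (attained at k = 0)
  C[0][1] = min over k of (A[0][0] + B[0][1] = 10 + 6 = 16, A[0][1] + B[1][1] = 9 + 8 = 17) = 16 (attained at k = 0)
  C[1][0] = min over k of (A[1][0] + B[0][0] = 9 + -1 = 8, A[1][1] + B[1][0] = -1 + 9 = 8) = 8 (attained at k = 0)
  C[1][1] = min over k of (A[1][0] + B[0][1] = 9 + 6 = 15, A[1][1] + B[1][1] = -1 + 8 = 7) = 7 (attained at k = 1)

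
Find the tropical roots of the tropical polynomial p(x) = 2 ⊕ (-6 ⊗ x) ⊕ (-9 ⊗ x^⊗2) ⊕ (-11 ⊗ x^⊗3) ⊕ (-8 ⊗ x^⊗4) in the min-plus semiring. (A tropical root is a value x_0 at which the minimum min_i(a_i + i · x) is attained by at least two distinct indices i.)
Roots: {-3, 2, 3, 8}

Each tropical root is a break point of the lower envelope of the lines y = a_i + i · x (there are 5 lines, with slopes 0, 1, ..., 4). Only the lines that attain the minimum somewhere contribute to roots; other lines are dominated. Here the surviving (envelope) indices are i = 4, i = 3, i = 2, i = 1, i = 0.
Intersections between consecutive envelope lines give the roots: for adjacent envelope indices i < j the intersection is x = (a_i − a_j) / (j − i). Reading off the sorted break points: {-3, 2, 3, 8}.
Verification: at each break x_0, at least two indices attain the minimum of min_i(a_i + i · x_0).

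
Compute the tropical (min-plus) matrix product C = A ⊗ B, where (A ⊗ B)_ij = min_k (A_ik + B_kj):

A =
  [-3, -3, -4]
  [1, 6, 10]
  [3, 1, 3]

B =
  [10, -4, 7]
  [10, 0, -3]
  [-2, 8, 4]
A ⊗ B =
  [-6, -7, -6]
  [8, -3, 3]
  [1, -1, -2]

Apply the min-plus product entry-by-entry:
  C[0][0] = min over k of (A[0][0] + B[0][0] = -3 + 10 = 7, A[0][1] + B[1][0] = -3 + 10 = 7, A[0][2] + B[2][0] = -4 + -2 = -6) = -6 (attained at k = 2)
  C[0][1] = min over k of (A[0][0] + B[0][1] = -3 + -4 = -7, A[0][1] + B[1][1] = -3 + 0 = -3, A[0][2] + B[2][1] = -4 + 8 = 4) = -7 (attained at k = 0)
  C[0][2] = min over k of (A[0][0] + B[0][2] = -3 + 7 = 4, A[0][1] + B[1][2] = -3 + -3 = -6, A[0][2] + B[2][2] = -4 + 4 = 0) = -6 (attained at k = 1)
  C[1][0] = min over k of (A[1][0] + B[0][0] = 1 + 10 = 11, A[1][1] + B[1][0] = 6 + 10 = 16, A[1][2] + B[2][0] = 10 + -2 = 8) = 8 (attained at k = 2)
  C[1][1] = min over k of (A[1][0] + B[0][1] = 1 + -4 = -3, A[1][1] + B[1][1] = 6 + 0 = 6, A[1][2] + B[2][1] = 10 + 8 = 18) = -3 (attained at k = 0)
  C[1][2] = min over k of (A[1][0] + B[0][2] = 1 + 7 = 8, A[1][1] + B[1][2] = 6 + -3 = 3, A[1][2] + B[2][2] = 10 + 4 = 14) = 3 (attained at k = 1)
  C[2][0] = min over k of (A[2][0] + B[0][0] = 3 + 10 = 13, A[2][1] + B[1][0] = 1 + 10 = 11, A[2][2] + B[2][0] = 3 + -2 = 1) = 1 (attained at k = 2)
  C[2][1] = min over k of (A[2][0] + B[0][1] = 3 + -4 = -1, A[2][1] + B[1][1] = 1 + 0 = 1, A[2][2] + B[2][1] = 3 + 8 = 11) = -1 (attained at k = 0)
  C[2][2] = min over k of (A[2][0] + B[0][2] = 3 + 7 = 10, A[2][1] + B[1][2] = 1 + -3 = -2, A[2][2] + B[2][2] = 3 + 4 = 7) = -2 (attained at k = 1)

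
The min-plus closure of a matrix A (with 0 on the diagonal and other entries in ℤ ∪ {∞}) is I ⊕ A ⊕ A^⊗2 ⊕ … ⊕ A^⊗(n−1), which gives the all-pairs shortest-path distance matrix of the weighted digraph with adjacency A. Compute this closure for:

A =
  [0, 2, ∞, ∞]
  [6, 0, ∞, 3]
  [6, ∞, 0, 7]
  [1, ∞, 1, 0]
Closure =
  [0, 2, 6, 5]
  [4, 0, 4, 3]
  [6, 8, 0, 7]
  [1, 3, 1, 0]

This is the Floyd-Warshall all-pairs shortest-path computation. For each intermediate vertex k = 0, 1, …, 3, update dist[i][j] ← min(dist[i][j], dist[i][k] + dist[k][j]). The final matrix gives, for each (i, j), the minimum total weight of any directed path from i to j (possibly empty when i = j).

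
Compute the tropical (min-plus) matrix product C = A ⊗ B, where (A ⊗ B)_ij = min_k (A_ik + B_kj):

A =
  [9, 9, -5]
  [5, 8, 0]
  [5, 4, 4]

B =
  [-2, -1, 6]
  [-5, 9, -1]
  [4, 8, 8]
A ⊗ B =
  [-1, 3, 3]
  [3, 4, 7]
  [-1, 4, 3]

Apply the min-plus product entry-by-entry:
  C[0][0] = min over k of (A[0][0] + B[0][0] = 9 + -2 = 7, A[0][1] + B[1][0] = 9 + -5 = 4, A[0][2] + B[2][0] = -5 + 4 = -1) = -1 (attained at k = 2)
  C[0][1] = min over k of (A[0][0] + B[0][1] = 9 + -1 = 8, A[0][1] + B[1][1] = 9 + 9 = 18, A[0][2] + B[2][1] = -5 + 8 = 3) = 3 (attained at k = 2)
  C[0][2] = min over k of (A[0][0] + B[0][2] = 9 + 6 = 15, A[0][1] + B[1][2] = 9 + -1 = 8, A[0][2] + B[2][2] = -5 + 8 = 3) = 3 (attained at k = 2)
  C[1][0] = min over k of (A[1][0] + B[0][0] = 5 + -2 = 3, A[1][1] + B[1][0] = 8 + -5 = 3, A[1][2] + B[2][0] = 0 + 4 = 4) = 3 (attained at k = 0)
  C[1][1] = min over k of (A[1][0] + B[0][1] = 5 + -1 = 4, A[1][1] + B[1][1] = 8 + 9 = 17, A[1][2] + B[2][1] = 0 + 8 = 8) = 4 (attained at k = 0)
  C[1][2] = min over k of (A[1][0] + B[0][2] = 5 + 6 = 11, A[1][1] + B[1][2] = 8 + -1 = 7, A[1][2] + B[2][2] = 0 + 8 = 8) = 7 (attained at k = 1)
  C[2][0] = min over k of (A[2][0] + B[0][0] = 5 + -2 = 3, A[2][1] + B[1][0] = 4 + -5 = -1, A[2][2] + B[2][0] = 4 + 4 = 8) = -1 (attained at k = 1)
  C[2][1] = min over k of (A[2][0] + B[0][1] = 5 + -1 = 4, A[2][1] + B[1][1] = 4 + 9 = 13, A[2][2] + B[2][1] = 4 + 8 = 12) = 4 (attained at k = 0)
  C[2][2] = min over k of (A[2][0] + B[0][2] = 5 + 6 = 11, A[2][1] + B[1][2] = 4 + -1 = 3, A[2][2] + B[2][2] = 4 + 8 = 12) = 3 (attained at k = 1)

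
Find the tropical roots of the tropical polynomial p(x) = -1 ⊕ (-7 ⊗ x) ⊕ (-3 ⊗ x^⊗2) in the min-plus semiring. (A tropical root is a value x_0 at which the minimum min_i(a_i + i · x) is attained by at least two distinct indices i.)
Roots: {-4, 6}

Each tropical root is a break point of the lower envelope of the lines y = a_i + i · x (there are 3 lines, with slopes 0, 1, ..., 2). Only the lines that attain the minimum somewhere contribute to roots; other lines are dominated. Here the surviving (envelope) indices are i = 2, i = 1, i = 0.
Intersections between consecutive envelope lines give the roots: for adjacent envelope indices i < j the intersection is x = (a_i − a_j) / (j − i). Reading off the sorted break points: {-4, 6}.
Verification: at each break x_0, at least two indices attain the minimum of min_i(a_i + i · x_0).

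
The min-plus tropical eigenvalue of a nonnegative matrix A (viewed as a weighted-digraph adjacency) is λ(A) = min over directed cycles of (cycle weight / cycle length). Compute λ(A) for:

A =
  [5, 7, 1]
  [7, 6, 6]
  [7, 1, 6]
λ(A) = 3

Enumerate directed cycles and compute their means (weight / length). Sample:
  cycle 0 → 0: weight = 5, length = 1, mean = 5/1 ≈ 5.000
  cycle 1 → 1: weight = 6, length = 1, mean = 6/1 ≈ 6.000
  cycle 2 → 2: weight = 6, length = 1, mean = 6/1 ≈ 6.000
  cycle 0 → 1 → 0: weight = 14, length = 2, mean = 14/2 ≈ 7.000
  cycle 0 → 2 → 0: weight = 8, length = 2, mean = 8/2 ≈ 4.000
  cycle 1 → 0 → 1: weight = 14, length = 2, mean = 14/2 ≈ 7.000
Minimum mean = 3.000, attained e.g. along the cycle 0 → 2 → 1 → 0 with weight 9 and length 3. So λ(A) = 9/3 = 3.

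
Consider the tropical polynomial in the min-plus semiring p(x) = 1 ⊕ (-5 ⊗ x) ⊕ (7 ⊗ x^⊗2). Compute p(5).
p(5) = 0

A tropical monomial a ⊗ x^⊗i evaluates to a + i · x. Evaluating each term at x = 5:
  Term 0 contributes 1 + 0 · 5 = 1
  Term 1 contributes -5 + 1 · 5 = 0
  Term 2 contributes 7 + 2 · 5 = 17
p(5) = ⊕ of these = min[1, 0, 17] = 0.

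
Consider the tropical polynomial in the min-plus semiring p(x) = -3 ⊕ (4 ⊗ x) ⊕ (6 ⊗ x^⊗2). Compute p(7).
p(7) = -3

A tropical monomial a ⊗ x^⊗i evaluates to a + i · x. Evaluating each term at x = 7:
  Term 0 contributes -3 + 0 · 7 = -3
  Term 1 contributes 4 + 1 · 7 = 11
  Term 2 contributes 6 + 2 · 7 = 20
p(7) = ⊕ of these = min[-3, 11, 20] = -3.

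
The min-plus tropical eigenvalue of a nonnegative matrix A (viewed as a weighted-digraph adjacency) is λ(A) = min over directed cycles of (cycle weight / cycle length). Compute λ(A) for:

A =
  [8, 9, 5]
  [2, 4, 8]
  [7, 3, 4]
λ(A) = 10/3

Enumerate directed cycles and compute their means (weight / length). Sample:
  cycle 0 → 0: weight = 8, length = 1, mean = 8/1 ≈ 8.000
  cycle 1 → 1: weight = 4, length = 1, mean = 4/1 ≈ 4.000
  cycle 2 → 2: weight = 4, length = 1, mean = 4/1 ≈ 4.000
  cycle 0 → 1 → 0: weight = 11, length = 2, mean = 11/2 ≈ 5.500
  cycle 0 → 2 → 0: weight = 12, length = 2, mean = 12/2 ≈ 6.000
  cycle 1 → 0 → 1: weight = 11, length = 2, mean = 11/2 ≈ 5.500
Minimum mean = 3.333, attained e.g. along the cycle 0 → 2 → 1 → 0 with weight 10 and length 3. So λ(A) = 10/3 = 10/3.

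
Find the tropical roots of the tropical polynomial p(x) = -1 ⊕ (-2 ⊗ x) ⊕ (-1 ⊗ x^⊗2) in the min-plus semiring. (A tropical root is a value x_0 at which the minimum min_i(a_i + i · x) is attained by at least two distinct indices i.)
Roots: {-1, 1}

Each tropical root is a break point of the lower envelope of the lines y = a_i + i · x (there are 3 lines, with slopes 0, 1, ..., 2). Only the lines that attain the minimum somewhere contribute to roots; other lines are dominated. Here the surviving (envelope) indices are i = 2, i = 1, i = 0.
Intersections between consecutive envelope lines give the roots: for adjacent envelope indices i < j the intersection is x = (a_i − a_j) / (j − i). Reading off the sorted break points: {-1, 1}.
Verification: at each break x_0, at least two indices attain the minimum of min_i(a_i + i · x_0).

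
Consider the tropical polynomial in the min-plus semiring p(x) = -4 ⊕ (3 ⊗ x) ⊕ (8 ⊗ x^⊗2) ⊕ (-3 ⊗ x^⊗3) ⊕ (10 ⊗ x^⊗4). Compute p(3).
p(3) = -4

A tropical monomial a ⊗ x^⊗i evaluates to a + i · x. Evaluating each term at x = 3:
  Term 0 contributes -4 + 0 · 3 = -4
  Term 1 contributes 3 + 1 · 3 = 6
  Term 2 contributes 8 + 2 · 3 = 14
  Term 3 contributes -3 + 3 · 3 = 6
  Term 4 contributes 10 + 4 · 3 = 22
p(3) = ⊕ of these = min[-4, 6, 14, 6, 22] = -4.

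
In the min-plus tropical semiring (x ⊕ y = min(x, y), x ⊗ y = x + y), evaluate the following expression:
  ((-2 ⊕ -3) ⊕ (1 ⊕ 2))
((-2 ⊕ -3) ⊕ (1 ⊕ 2)) = -3

Expand innermost to outermost. Recall ⊕ takes the minimum of its arguments and ⊗ takes their sum. Working out the expression ((-2 ⊕ -3) ⊕ (1 ⊕ 2)) gives -3.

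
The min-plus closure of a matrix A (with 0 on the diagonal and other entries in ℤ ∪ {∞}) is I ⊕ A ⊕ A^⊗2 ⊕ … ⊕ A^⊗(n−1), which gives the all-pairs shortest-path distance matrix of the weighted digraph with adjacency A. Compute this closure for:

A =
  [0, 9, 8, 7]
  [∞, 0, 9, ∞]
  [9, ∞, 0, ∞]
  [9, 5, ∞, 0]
Closure =
  [0, 9, 8, 7]
  [18, 0, 9, 25]
  [9, 18, 0, 16]
  [9, 5, 14, 0]

This is the Floyd-Warshall all-pairs shortest-path computation. For each intermediate vertex k = 0, 1, …, 3, update dist[i][j] ← min(dist[i][j], dist[i][k] + dist[k][j]). The final matrix gives, for each (i, j), the minimum total weight of any directed path from i to j (possibly empty when i = j).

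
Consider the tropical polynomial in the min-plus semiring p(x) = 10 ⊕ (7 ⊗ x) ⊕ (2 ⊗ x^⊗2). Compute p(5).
p(5) = 10

A tropical monomial a ⊗ x^⊗i evaluates to a + i · x. Evaluating each term at x = 5:
  Term 0 contributes 10 + 0 · 5 = 10
  Term 1 contributes 7 + 1 · 5 = 12
  Term 2 contributes 2 + 2 · 5 = 12
p(5) = ⊕ of these = min[10, 12, 12] = 10.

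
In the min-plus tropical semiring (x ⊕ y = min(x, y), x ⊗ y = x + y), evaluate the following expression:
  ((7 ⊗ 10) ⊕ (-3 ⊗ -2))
((7 ⊗ 10) ⊕ (-3 ⊗ -2)) = -5

Expand innermost to outermost. Recall ⊕ takes the minimum of its arguments and ⊗ takes their sum. Working out the expression ((7 ⊗ 10) ⊕ (-3 ⊗ -2)) gives -5.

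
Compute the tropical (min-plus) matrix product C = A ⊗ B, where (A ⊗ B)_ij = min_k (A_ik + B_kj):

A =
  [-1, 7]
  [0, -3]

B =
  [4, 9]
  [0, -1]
A ⊗ B =
  [3, 6]
  [-3, -4]

Apply the min-plus product entry-by-entry:
  C[0][0] = min over k of (A[0][0] + B[0][0] = -1 + 4 = 3, A[0][1] + B[1][0] = 7 + 0 = 7) = 3 (attained at k = 0)
  C[0][1] = min over k of (A[0][0] + B[0][1] = -1 + 9 = 8, A[0][1] + B[1][1] = 7 + -1 = 6) = 6 (attained at k = 1)
  C[1][0] = min over k of (A[1][0] + B[0][0] = 0 + 4 = 4, A[1][1] + B[1][0] = -3 + 0 = -3) = -3 (attained at k = 1)
  C[1][1] = min over k of (A[1][0] + B[0][1] = 0 + 9 = 9, A[1][1] + B[1][1] = -3 + -1 = -4) = -4 (attained at k = 1)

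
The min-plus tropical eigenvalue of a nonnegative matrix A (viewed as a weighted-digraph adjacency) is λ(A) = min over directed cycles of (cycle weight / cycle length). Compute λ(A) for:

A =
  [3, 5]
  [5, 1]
λ(A) = 1

Enumerate directed cycles and compute their means (weight / length). Sample:
  cycle 0 → 0: weight = 3, length = 1, mean = 3/1 ≈ 3.000
  cycle 1 → 1: weight = 1, length = 1, mean = 1/1 ≈ 1.000
  cycle 0 → 1 → 0: weight = 10, length = 2, mean = 10/2 ≈ 5.000
  cycle 1 → 0 → 1: weight = 10, length = 2, mean = 10/2 ≈ 5.000
Minimum mean = 1.000, attained e.g. along the cycle 1 → 1 with weight 1 and length 1. So λ(A) = 1/1 = 1.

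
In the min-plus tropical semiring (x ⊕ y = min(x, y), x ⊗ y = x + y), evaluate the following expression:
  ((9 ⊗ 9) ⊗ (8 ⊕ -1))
((9 ⊗ 9) ⊗ (8 ⊕ -1)) = 17

Expand innermost to outermost. Recall ⊕ takes the minimum of its arguments and ⊗ takes their sum. Working out the expression ((9 ⊗ 9) ⊗ (8 ⊕ -1)) gives 17.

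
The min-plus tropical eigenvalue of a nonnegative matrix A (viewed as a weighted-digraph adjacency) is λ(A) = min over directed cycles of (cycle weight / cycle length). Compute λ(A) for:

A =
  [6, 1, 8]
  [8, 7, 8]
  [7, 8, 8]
λ(A) = 9/2

Enumerate directed cycles and compute their means (weight / length). Sample:
  cycle 0 → 0: weight = 6, length = 1, mean = 6/1 ≈ 6.000
  cycle 1 → 1: weight = 7, length = 1, mean = 7/1 ≈ 7.000
  cycle 2 → 2: weight = 8, length = 1, mean = 8/1 ≈ 8.000
  cycle 0 → 1 → 0: weight = 9, length = 2, mean = 9/2 ≈ 4.500
  cycle 0 → 2 → 0: weight = 15, length = 2, mean = 15/2 ≈ 7.500
  cycle 1 → 0 → 1: weight = 9, length = 2, mean = 9/2 ≈ 4.500
Minimum mean = 4.500, attained e.g. along the cycle 0 → 1 → 0 with weight 9 and length 2. So λ(A) = 9/2 = 9/2.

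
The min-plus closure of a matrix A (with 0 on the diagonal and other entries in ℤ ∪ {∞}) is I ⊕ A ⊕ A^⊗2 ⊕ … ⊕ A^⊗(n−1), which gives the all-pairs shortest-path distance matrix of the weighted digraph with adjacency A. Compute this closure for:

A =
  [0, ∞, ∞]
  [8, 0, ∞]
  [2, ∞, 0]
Closure =
  [0, ∞, ∞]
  [8, 0, ∞]
  [2, ∞, 0]

This is the Floyd-Warshall all-pairs shortest-path computation. For each intermediate vertex k = 0, 1, …, 2, update dist[i][j] ← min(dist[i][j], dist[i][k] + dist[k][j]). The final matrix gives, for each (i, j), the minimum total weight of any directed path from i to j (possibly empty when i = j).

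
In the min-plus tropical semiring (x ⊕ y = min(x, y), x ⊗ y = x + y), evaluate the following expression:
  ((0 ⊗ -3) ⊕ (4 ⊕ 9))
((0 ⊗ -3) ⊕ (4 ⊕ 9)) = -3

Expand innermost to outermost. Recall ⊕ takes the minimum of its arguments and ⊗ takes their sum. Working out the expression ((0 ⊗ -3) ⊕ (4 ⊕ 9)) gives -3.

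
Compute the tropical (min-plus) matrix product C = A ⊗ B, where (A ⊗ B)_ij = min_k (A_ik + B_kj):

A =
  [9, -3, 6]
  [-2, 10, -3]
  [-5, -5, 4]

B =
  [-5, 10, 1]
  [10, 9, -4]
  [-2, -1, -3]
A ⊗ B =
  [4, 5, -7]
  [-7, -4, -6]
  [-10, 3, -9]

Apply the min-plus product entry-by-entry:
  C[0][0] = min over k of (A[0][0] + B[0][0] = 9 + -5 = 4, A[0][1] + B[1][0] = -3 + 10 = 7, A[0][2] + B[2][0] = 6 + -2 = 4) = 4 (attained at k = 0)
  C[0][1] = min over k of (A[0][0] + B[0][1] = 9 + 10 = 19, A[0][1] + B[1][1] = -3 + 9 = 6, A[0][2] + B[2][1] = 6 + -1 = 5) = 5 (attained at k = 2)
  C[0][2] = min over k of (A[0][0] + B[0][2] = 9 + 1 = 10, A[0][1] + B[1][2] = -3 + -4 = -7, A[0][2] + B[2][2] = 6 + -3 = 3) = -7 (attained at k = 1)
  C[1][0] = min over k of (A[1][0] + B[0][0] = -2 + -5 = -7, A[1][1] + B[1][0] = 10 + 10 = 20, A[1][2] + B[2][0] = -3 + -2 = -5) = -7 (attained at k = 0)
  C[1][1] = min over k of (A[1][0] + B[0][1] = -2 + 10 = 8, A[1][1] + B[1][1] = 10 + 9 = 19, A[1][2] + B[2][1] = -3 + -1 = -4) = -4 (attained at k = 2)
  C[1][2] = min over k of (A[1][0] + B[0][2] = -2 + 1 = -1, A[1][1] + B[1][2] = 10 + -4 = 6, A[1][2] + B[2][2] = -3 + -3 = -6) = -6 (attained at k = 2)
  C[2][0] = min over k of (A[2][0] + B[0][0] = -5 + -5 = -10, A[2][1] + B[1][0] = -5 + 10 = 5, A[2][2] + B[2][0] = 4 + -2 = 2) = -10 (attained at k = 0)
  C[2][1] = min over k of (A[2][0] + B[0][1] = -5 + 10 = 5, A[2][1] + B[1][1] = -5 + 9 = 4, A[2][2] + B[2][1] = 4 + -1 = 3) = 3 (attained at k = 2)
  C[2][2] = min over k of (A[2][0] + B[0][2] = -5 + 1 = -4, A[2][1] + B[1][2] = -5 + -4 = -9, A[2][2] + B[2][2] = 4 + -3 = 1) = -9 (attained at k = 1)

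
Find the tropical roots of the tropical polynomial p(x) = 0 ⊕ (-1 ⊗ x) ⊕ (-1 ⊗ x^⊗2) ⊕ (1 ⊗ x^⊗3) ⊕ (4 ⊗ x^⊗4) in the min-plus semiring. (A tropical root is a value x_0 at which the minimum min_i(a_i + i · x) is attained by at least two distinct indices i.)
Roots: {-3, -2, 0, 1}

Each tropical root is a break point of the lower envelope of the lines y = a_i + i · x (there are 5 lines, with slopes 0, 1, ..., 4). Only the lines that attain the minimum somewhere contribute to roots; other lines are dominated. Here the surviving (envelope) indices are i = 4, i = 3, i = 2, i = 1, i = 0.
Intersections between consecutive envelope lines give the roots: for adjacent envelope indices i < j the intersection is x = (a_i − a_j) / (j − i). Reading off the sorted break points: {-3, -2, 0, 1}.
Verification: at each break x_0, at least two indices attain the minimum of min_i(a_i + i · x_0).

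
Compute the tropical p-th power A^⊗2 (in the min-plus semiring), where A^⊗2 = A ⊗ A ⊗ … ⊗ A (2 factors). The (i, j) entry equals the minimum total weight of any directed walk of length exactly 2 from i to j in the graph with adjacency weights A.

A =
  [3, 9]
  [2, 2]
A^⊗2 =
  [6, 11]
  [4, 4]

Each entry (A^⊗2)_ij equals the minimum over all length-2 walks i = v_0 → v_1 → … → v_2 = j of Σ_t A[v_t][v_{t+1}]. For example, for (i, j) = (0, 1) we minimise over 2 possible intermediate vertex sequences; the minimum is 11, attained along the walk 0 → 1 → 1.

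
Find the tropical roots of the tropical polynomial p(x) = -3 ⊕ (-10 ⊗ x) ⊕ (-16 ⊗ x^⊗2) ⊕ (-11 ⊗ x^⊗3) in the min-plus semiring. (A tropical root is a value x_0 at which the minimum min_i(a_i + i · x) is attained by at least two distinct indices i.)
Roots: {-5, 6, 7}

Each tropical root is a break point of the lower envelope of the lines y = a_i + i · x (there are 4 lines, with slopes 0, 1, ..., 3). Only the lines that attain the minimum somewhere contribute to roots; other lines are dominated. Here the surviving (envelope) indices are i = 3, i = 2, i = 1, i = 0.
Intersections between consecutive envelope lines give the roots: for adjacent envelope indices i < j the intersection is x = (a_i − a_j) / (j − i). Reading off the sorted break points: {-5, 6, 7}.
Verification: at each break x_0, at least two indices attain the minimum of min_i(a_i + i · x_0).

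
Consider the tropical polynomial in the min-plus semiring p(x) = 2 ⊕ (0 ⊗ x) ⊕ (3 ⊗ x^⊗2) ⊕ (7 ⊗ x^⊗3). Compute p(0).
p(0) = 0

A tropical monomial a ⊗ x^⊗i evaluates to a + i · x. Evaluating each term at x = 0:
  Term 0 contributes 2 + 0 · 0 = 2
  Term 1 contributes 0 + 1 · 0 = 0
  Term 2 contributes 3 + 2 · 0 = 3
  Term 3 contributes 7 + 3 · 0 = 7
p(0) = ⊕ of these = min[2, 0, 3, 7] = 0.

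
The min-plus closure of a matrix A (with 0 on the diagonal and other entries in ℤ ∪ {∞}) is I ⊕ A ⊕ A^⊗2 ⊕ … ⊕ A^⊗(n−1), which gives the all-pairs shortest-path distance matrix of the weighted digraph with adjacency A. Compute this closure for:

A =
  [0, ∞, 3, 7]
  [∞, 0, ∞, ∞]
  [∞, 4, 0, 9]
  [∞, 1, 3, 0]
Closure =
  [0, 7, 3, 7]
  [∞, 0, ∞, ∞]
  [∞, 4, 0, 9]
  [∞, 1, 3, 0]

This is the Floyd-Warshall all-pairs shortest-path computation. For each intermediate vertex k = 0, 1, …, 3, update dist[i][j] ← min(dist[i][j], dist[i][k] + dist[k][j]). The final matrix gives, for each (i, j), the minimum total weight of any directed path from i to j (possibly empty when i = j).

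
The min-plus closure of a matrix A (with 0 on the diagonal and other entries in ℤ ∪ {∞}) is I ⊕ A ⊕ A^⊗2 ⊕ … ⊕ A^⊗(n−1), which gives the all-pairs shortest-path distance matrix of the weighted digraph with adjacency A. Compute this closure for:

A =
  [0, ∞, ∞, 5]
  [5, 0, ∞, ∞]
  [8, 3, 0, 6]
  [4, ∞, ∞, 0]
Closure =
  [0, ∞, ∞, 5]
  [5, 0, ∞, 10]
  [8, 3, 0, 6]
  [4, ∞, ∞, 0]

This is the Floyd-Warshall all-pairs shortest-path computation. For each intermediate vertex k = 0, 1, …, 3, update dist[i][j] ← min(dist[i][j], dist[i][k] + dist[k][j]). The final matrix gives, for each (i, j), the minimum total weight of any directed path from i to j (possibly empty when i = j).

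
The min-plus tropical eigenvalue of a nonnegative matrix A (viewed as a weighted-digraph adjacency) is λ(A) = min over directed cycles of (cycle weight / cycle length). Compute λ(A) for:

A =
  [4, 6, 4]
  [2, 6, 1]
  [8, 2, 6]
λ(A) = 3/2

Enumerate directed cycles and compute their means (weight / length). Sample:
  cycle 0 → 0: weight = 4, length = 1, mean = 4/1 ≈ 4.000
  cycle 1 → 1: weight = 6, length = 1, mean = 6/1 ≈ 6.000
  cycle 2 → 2: weight = 6, length = 1, mean = 6/1 ≈ 6.000
  cycle 0 → 1 → 0: weight = 8, length = 2, mean = 8/2 ≈ 4.000
  cycle 0 → 2 → 0: weight = 12, length = 2, mean = 12/2 ≈ 6.000
  cycle 1 → 0 → 1: weight = 8, length = 2, mean = 8/2 ≈ 4.000
Minimum mean = 1.500, attained e.g. along the cycle 1 → 2 → 1 with weight 3 and length 2. So λ(A) = 3/2 = 3/2.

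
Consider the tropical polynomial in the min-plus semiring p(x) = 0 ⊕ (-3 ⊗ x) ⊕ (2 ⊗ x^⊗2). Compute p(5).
p(5) = 0

A tropical monomial a ⊗ x^⊗i evaluates to a + i · x. Evaluating each term at x = 5:
  Term 0 contributes 0 + 0 · 5 = 0
  Term 1 contributes -3 + 1 · 5 = 2
  Term 2 contributes 2 + 2 · 5 = 12
p(5) = ⊕ of these = min[0, 2, 12] = 0.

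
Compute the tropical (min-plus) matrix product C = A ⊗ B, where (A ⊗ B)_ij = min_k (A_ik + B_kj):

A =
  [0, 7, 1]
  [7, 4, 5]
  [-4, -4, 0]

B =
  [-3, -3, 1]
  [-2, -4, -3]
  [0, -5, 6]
A ⊗ B =
  [-3, -4, 1]
  [2, 0, 1]
  [-7, -8, -7]

Apply the min-plus product entry-by-entry:
  C[0][0] = min over k of (A[0][0] + B[0][0] = 0 + -3 = -3, A[0][1] + B[1][0] = 7 + -2 = 5, A[0][2] + B[2][0] = 1 + 0 = 1) = -3 (attained at k = 0)
  C[0][1] = min over k of (A[0][0] + B[0][1] = 0 + -3 = -3, A[0][1] + B[1][1] = 7 + -4 = 3, A[0][2] + B[2][1] = 1 + -5 = -4) = -4 (attained at k = 2)
  C[0][2] = min over k of (A[0][0] + B[0][2] = 0 + 1 = 1, A[0][1] + B[1][2] = 7 + -3 = 4, A[0][2] + B[2][2] = 1 + 6 = 7) = 1 (attained at k = 0)
  C[1][0] = min over k of (A[1][0] + B[0][0] = 7 + -3 = 4, A[1][1] + B[1][0] = 4 + -2 = 2, A[1][2] + B[2][0] = 5 + 0 = 5) = 2 (attained at k = 1)
  C[1][1] = min over k of (A[1][0] + B[0][1] = 7 + -3 = 4, A[1][1] + B[1][1] = 4 + -4 = 0, A[1][2] + B[2][1] = 5 + -5 = 0) = 0 (attained at k = 1)
  C[1][2] = min over k of (A[1][0] + B[0][2] = 7 + 1 = 8, A[1][1] + B[1][2] = 4 + -3 = 1, A[1][2] + B[2][2] = 5 + 6 = 11) = 1 (attained at k = 1)
  C[2][0] = min over k of (A[2][0] + B[0][0] = -4 + -3 = -7, A[2][1] + B[1][0] = -4 + -2 = -6, A[2][2] + B[2][0] = 0 + 0 = 0) = -7 (attained at k = 0)
  C[2][1] = min over k of (A[2][0] + B[0][1] = -4 + -3 = -7, A[2][1] + B[1][1] = -4 + -4 = -8, A[2][2] + B[2][1] = 0 + -5 = -5) = -8 (attained at k = 1)
  C[2][2] = min over k of (A[2][0] + B[0][2] = -4 + 1 = -3, A[2][1] + B[1][2] = -4 + -3 = -7, A[2][2] + B[2][2] = 0 + 6 = 6) = -7 (attained at k = 1)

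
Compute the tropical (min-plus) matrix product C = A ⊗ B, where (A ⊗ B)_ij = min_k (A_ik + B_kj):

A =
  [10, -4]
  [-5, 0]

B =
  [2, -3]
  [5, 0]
A ⊗ B =
  [1, -4]
  [-3, -8]

Apply the min-plus product entry-by-entry:
  C[0][0] = min over k of (A[0][0] + B[0][0] = 10 + 2 = 12, A[0][1] + B[1][0] = -4 + 5 = 1) = 1 (attained at k = 1)
  C[0][1] = min over k of (A[0][0] + B[0][1] = 10 + -3 = 7, A[0][1] + B[1][1] = -4 + 0 = -4) = -4 (attained at k = 1)
  C[1][0] = min over k of (A[1][0] + B[0][0] = -5 + 2 = -3, A[1][1] + B[1][0] = 0 + 5 = 5) = -3 (attained at k = 0)
  C[1][1] = min over k of (A[1][0] + B[0][1] = -5 + -3 = -8, A[1][1] + B[1][1] = 0 + 0 = 0) = -8 (attained at k = 0)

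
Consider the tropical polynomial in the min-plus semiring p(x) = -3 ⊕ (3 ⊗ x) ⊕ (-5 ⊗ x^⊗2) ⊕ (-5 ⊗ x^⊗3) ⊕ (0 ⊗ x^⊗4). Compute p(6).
p(6) = -3

A tropical monomial a ⊗ x^⊗i evaluates to a + i · x. Evaluating each term at x = 6:
  Term 0 contributes -3 + 0 · 6 = -3
  Term 1 contributes 3 + 1 · 6 = 9
  Term 2 contributes -5 + 2 · 6 = 7
  Term 3 contributes -5 + 3 · 6 = 13
  Term 4 contributes 0 + 4 · 6 = 24
p(6) = ⊕ of these = min[-3, 9, 7, 13, 24] = -3.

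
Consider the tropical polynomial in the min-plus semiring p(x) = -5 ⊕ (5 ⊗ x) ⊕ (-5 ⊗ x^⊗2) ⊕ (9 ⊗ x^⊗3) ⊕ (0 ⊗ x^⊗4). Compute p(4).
p(4) = -5

A tropical monomial a ⊗ x^⊗i evaluates to a + i · x. Evaluating each term at x = 4:
  Term 0 contributes -5 + 0 · 4 = -5
  Term 1 contributes 5 + 1 · 4 = 9
  Term 2 contributes -5 + 2 · 4 = 3
  Term 3 contributes 9 + 3 · 4 = 21
  Term 4 contributes 0 + 4 · 4 = 16
p(4) = ⊕ of these = min[-5, 9, 3, 21, 16] = -5.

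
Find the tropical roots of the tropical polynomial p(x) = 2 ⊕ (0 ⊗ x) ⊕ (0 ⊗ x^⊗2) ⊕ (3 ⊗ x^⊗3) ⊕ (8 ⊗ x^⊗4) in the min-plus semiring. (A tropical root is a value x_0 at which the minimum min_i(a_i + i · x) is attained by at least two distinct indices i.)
Roots: {-5, -3, 0, 2}

Each tropical root is a break point of the lower envelope of the lines y = a_i + i · x (there are 5 lines, with slopes 0, 1, ..., 4). Only the lines that attain the minimum somewhere contribute to roots; other lines are dominated. Here the surviving (envelope) indices are i = 4, i = 3, i = 2, i = 1, i = 0.
Intersections between consecutive envelope lines give the roots: for adjacent envelope indices i < j the intersection is x = (a_i − a_j) / (j − i). Reading off the sorted break points: {-5, -3, 0, 2}.
Verification: at each break x_0, at least two indices attain the minimum of min_i(a_i + i · x_0).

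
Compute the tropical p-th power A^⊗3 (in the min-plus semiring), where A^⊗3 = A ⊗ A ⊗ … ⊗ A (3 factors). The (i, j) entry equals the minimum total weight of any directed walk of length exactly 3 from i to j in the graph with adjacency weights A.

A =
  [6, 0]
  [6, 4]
A^⊗3 =
  [10, 6]
  [12, 10]

Each entry (A^⊗3)_ij equals the minimum over all length-3 walks i = v_0 → v_1 → … → v_3 = j of Σ_t A[v_t][v_{t+1}]. For example, for (i, j) = (0, 1) we minimise over 4 possible intermediate vertex sequences; the minimum is 6, attained along the walk 0 → 1 → 0 → 1.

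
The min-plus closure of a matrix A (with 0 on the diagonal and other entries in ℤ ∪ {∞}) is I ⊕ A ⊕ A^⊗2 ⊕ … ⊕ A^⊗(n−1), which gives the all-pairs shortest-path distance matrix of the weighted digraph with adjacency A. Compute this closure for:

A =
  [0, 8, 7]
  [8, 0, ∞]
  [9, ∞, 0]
Closure =
  [0, 8, 7]
  [8, 0, 15]
  [9, 17, 0]

This is the Floyd-Warshall all-pairs shortest-path computation. For each intermediate vertex k = 0, 1, …, 2, update dist[i][j] ← min(dist[i][j], dist[i][k] + dist[k][j]). The final matrix gives, for each (i, j), the minimum total weight of any directed path from i to j (possibly empty when i = j).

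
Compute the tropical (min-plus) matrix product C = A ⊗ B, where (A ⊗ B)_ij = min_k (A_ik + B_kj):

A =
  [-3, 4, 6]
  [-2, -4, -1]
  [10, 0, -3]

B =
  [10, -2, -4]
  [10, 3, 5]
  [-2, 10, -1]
A ⊗ B =
  [4, -5, -7]
  [-3, -4, -6]
  [-5, 3, -4]

Apply the min-plus product entry-by-entry:
  C[0][0] = min over k of (A[0][0] + B[0][0] = -3 + 10 = 7, A[0][1] + B[1][0] = 4 + 10 = 14, A[0][2] + B[2][0] = 6 + -2 = 4) = 4 (attained at k = 2)
  C[0][1] = min over k of (A[0][0] + B[0][1] = -3 + -2 = -5, A[0][1] + B[1][1] = 4 + 3 = 7, A[0][2] + B[2][1] = 6 + 10 = 16) = -5 (attained at k = 0)
  C[0][2] = min over k of (A[0][0] + B[0][2] = -3 + -4 = -7, A[0][1] + B[1][2] = 4 + 5 = 9, A[0][2] + B[2][2] = 6 + -1 = 5) = -7 (attained at k = 0)
  C[1][0] = min over k of (A[1][0] + B[0][0] = -2 + 10 = 8, A[1][1] + B[1][0] = -4 + 10 = 6, A[1][2] + B[2][0] = -1 + -2 = -3) = -3 (attained at k = 2)
  C[1][1] = min over k of (A[1][0] + B[0][1] = -2 + -2 = -4, A[1][1] + B[1][1] = -4 + 3 = -1, A[1][2] + B[2][1] = -1 + 10 = 9) = -4 (attained at k = 0)
  C[1][2] = min over k of (A[1][0] + B[0][2] = -2 + -4 = -6, A[1][1] + B[1][2] = -4 + 5 = 1, A[1][2] + B[2][2] = -1 + -1 = -2) = -6 (attained at k = 0)
  C[2][0] = min over k of (A[2][0] + B[0][0] = 10 + 10 = 20, A[2][1] + B[1][0] = 0 + 10 = 10, A[2][2] + B[2][0] = -3 + -2 = -5) = -5 (attained at k = 2)
  C[2][1] = min over k of (A[2][0] + B[0][1] = 10 + -2 = 8, A[2][1] + B[1][1] = 0 + 3 = 3, A[2][2] + B[2][1] = -3 + 10 = 7) = 3 (attained at k = 1)
  C[2][2] = min over k of (A[2][0] + B[0][2] = 10 + -4 = 6, A[2][1] + B[1][2] = 0 + 5 = 5, A[2][2] + B[2][2] = -3 + -1 = -4) = -4 (attained at k = 2)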